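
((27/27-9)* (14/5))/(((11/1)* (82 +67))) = -112/8195 = -0.01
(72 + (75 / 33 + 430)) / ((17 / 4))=22188/187 = 118.65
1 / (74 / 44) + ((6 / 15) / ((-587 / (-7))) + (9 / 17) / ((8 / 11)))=19602873/14768920 = 1.33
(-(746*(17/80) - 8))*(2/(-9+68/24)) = 18063/370 = 48.82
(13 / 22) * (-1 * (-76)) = 494/11 = 44.91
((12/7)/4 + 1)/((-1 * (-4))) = 5/14 = 0.36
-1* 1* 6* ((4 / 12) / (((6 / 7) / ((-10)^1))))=70/3 = 23.33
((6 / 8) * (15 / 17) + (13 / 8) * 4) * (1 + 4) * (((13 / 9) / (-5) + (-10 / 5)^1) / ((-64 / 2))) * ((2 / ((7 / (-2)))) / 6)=-50161/205632 = -0.24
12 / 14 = 0.86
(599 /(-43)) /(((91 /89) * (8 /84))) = -143.05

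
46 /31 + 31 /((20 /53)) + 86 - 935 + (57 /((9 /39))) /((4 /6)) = -244817/620 = -394.87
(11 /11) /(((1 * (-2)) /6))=-3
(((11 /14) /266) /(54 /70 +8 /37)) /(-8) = -2035/5443424 = 0.00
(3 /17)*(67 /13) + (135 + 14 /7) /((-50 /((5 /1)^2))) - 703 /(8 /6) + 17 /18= -4725037/7956 = -593.90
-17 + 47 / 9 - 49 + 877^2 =6921614/9 = 769068.22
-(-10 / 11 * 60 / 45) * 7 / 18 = 140/297 = 0.47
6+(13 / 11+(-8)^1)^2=6351/121 = 52.49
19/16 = 1.19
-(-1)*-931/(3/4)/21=-532/9 = -59.11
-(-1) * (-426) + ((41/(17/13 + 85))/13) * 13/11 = -5257159/12342 = -425.96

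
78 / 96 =13/16 = 0.81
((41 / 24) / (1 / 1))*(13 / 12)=533/288 = 1.85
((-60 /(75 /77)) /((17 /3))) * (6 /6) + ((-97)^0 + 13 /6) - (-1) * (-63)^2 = 2020261/510 = 3961.30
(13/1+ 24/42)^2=9025/49 = 184.18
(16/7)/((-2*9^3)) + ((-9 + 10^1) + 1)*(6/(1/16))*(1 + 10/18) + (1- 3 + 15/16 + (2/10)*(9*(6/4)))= 122595533/408240 = 300.30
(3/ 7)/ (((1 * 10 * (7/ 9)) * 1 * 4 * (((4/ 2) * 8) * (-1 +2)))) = 27/31360 = 0.00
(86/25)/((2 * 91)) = 43/2275 = 0.02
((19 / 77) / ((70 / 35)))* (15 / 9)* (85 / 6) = 8075/2772 = 2.91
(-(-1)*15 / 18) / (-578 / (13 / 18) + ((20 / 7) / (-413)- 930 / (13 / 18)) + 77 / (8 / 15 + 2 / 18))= -419195/990234582 = 0.00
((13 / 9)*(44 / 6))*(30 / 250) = 286/225 = 1.27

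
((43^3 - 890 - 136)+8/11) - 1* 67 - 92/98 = 78413.79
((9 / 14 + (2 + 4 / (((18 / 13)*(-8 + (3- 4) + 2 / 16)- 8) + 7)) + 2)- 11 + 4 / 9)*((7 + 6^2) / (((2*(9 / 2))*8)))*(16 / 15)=-23263129/5876955 = -3.96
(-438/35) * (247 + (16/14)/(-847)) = -128286258/41503 = -3091.01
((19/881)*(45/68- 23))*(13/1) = -375193/59908 = -6.26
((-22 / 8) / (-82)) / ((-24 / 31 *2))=-341/15744 = -0.02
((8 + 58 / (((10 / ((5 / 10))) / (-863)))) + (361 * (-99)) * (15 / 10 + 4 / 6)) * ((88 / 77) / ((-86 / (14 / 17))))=3197168/3655 = 874.74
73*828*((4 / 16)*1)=15111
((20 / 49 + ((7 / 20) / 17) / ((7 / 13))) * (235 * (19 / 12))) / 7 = 2213747/93296 = 23.73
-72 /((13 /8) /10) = -5760/13 = -443.08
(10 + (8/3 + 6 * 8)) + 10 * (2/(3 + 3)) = 64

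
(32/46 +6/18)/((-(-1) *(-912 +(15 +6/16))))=-568/494937 = 0.00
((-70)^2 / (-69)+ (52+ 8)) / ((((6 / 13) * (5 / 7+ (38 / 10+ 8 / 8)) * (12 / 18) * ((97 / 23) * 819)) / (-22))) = 20900/505467 = 0.04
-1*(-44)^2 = -1936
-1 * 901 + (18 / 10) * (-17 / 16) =-72233/80 = -902.91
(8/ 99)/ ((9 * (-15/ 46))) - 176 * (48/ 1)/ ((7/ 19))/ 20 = -21452944/18711 = -1146.54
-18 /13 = -1.38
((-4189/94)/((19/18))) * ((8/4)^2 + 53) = -113103/47 = -2406.45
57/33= 19/11 = 1.73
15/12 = 5/4 = 1.25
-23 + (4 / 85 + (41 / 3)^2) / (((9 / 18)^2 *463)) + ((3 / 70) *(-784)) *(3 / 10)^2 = -216147167/8854875 = -24.41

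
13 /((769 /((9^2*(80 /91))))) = 6480/5383 = 1.20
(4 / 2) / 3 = 2/3 = 0.67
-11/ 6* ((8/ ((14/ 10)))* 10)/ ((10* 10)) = -22/21 = -1.05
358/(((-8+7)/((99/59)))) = -35442/59 = -600.71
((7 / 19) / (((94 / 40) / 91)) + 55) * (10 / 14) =309275/6251 = 49.48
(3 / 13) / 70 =3/910 = 0.00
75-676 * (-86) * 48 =2790603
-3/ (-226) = 3/226 = 0.01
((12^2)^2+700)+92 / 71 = 1522048/71 = 21437.30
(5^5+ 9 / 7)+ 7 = 21933/7 = 3133.29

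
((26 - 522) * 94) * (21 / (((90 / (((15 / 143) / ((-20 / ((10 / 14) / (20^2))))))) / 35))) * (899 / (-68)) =-9168901/194480 = -47.15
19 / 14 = 1.36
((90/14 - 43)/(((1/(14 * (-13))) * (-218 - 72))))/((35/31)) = -103168/5075 = -20.33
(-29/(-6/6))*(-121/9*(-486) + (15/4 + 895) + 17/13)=11210559/52 = 215587.67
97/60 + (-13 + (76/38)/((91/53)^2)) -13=-11778023/496860 = -23.70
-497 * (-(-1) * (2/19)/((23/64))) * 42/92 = -667968/10051 = -66.46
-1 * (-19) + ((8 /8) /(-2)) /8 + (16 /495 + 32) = 403681/7920 = 50.97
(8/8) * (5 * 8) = 40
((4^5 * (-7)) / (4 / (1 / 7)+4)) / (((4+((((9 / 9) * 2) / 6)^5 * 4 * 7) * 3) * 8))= -567/88 = -6.44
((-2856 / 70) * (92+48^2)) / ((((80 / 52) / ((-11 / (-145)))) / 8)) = -139792224/3625 = -38563.37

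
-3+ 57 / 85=-198/85 = -2.33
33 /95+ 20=20.35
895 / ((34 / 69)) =61755/34 = 1816.32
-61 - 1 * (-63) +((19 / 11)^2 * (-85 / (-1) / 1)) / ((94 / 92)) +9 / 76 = 108190367/432212 = 250.32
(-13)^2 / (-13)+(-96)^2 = 9203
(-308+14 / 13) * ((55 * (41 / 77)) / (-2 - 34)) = 19475/78 = 249.68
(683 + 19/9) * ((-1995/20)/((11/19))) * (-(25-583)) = -724538913/11 = -65867173.91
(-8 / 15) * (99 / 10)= -132/25 = -5.28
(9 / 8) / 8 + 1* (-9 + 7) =-119/64 = -1.86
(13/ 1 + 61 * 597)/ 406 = 18215/203 = 89.73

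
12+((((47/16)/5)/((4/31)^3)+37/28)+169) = 16335639/35840 = 455.79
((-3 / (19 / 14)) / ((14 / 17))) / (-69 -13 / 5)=255/6802 = 0.04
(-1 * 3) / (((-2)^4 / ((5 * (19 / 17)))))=-285/272 = -1.05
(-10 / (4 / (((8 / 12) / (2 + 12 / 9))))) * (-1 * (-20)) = -10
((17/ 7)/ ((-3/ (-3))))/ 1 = 17/7 = 2.43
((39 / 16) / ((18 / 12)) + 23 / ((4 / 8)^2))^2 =561001/64 = 8765.64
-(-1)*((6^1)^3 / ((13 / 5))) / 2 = 540/13 = 41.54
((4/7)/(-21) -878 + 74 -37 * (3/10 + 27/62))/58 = -14.33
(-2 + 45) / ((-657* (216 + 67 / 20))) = -860/2882259 = 0.00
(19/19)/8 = 1/8 = 0.12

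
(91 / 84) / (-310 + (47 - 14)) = -13/3324 = 0.00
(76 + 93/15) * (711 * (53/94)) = 15487713/470 = 32952.58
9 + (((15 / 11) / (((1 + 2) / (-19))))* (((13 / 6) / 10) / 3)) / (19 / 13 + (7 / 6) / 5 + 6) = 1766539/198066 = 8.92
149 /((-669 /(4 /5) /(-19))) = 11324/3345 = 3.39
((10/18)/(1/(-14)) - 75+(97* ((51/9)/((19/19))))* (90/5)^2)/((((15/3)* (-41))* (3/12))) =-6408332/1845 = -3473.35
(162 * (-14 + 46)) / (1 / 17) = 88128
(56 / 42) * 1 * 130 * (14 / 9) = 7280/27 = 269.63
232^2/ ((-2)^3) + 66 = -6662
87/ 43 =2.02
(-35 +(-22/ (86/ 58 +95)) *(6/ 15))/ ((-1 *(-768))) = -81821/1790720 = -0.05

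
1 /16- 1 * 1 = -15/16 = -0.94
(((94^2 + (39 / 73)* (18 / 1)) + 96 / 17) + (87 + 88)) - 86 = 11094867/1241 = 8940.26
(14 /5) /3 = 14/15 = 0.93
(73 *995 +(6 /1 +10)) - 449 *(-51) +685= 96235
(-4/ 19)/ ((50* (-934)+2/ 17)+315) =68/14982317 = 0.00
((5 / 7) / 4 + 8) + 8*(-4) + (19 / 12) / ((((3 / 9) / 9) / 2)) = 61.68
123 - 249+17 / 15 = -1873/15 = -124.87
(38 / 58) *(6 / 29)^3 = 4104/707281 = 0.01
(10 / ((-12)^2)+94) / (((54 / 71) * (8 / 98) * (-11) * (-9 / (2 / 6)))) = 23563267/4618944 = 5.10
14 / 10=7/5 = 1.40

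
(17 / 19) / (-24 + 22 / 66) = -51/1349 = -0.04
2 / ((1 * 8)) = 1/4 = 0.25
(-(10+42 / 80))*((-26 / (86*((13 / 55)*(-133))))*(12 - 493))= 2227511/45752 = 48.69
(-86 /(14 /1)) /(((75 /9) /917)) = -16899/25 = -675.96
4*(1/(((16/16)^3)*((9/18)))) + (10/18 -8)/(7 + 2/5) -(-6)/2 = 3328/333 = 9.99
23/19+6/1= 137/19 = 7.21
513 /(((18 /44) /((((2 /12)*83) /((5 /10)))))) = 34694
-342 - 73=-415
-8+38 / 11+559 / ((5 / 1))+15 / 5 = 6064/55 = 110.25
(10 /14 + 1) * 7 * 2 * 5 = 120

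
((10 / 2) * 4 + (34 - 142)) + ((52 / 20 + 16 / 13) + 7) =-5016/65 = -77.17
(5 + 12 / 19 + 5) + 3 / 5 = 1067/95 = 11.23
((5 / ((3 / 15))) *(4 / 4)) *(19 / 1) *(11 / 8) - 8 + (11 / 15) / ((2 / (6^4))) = 44813/40 = 1120.32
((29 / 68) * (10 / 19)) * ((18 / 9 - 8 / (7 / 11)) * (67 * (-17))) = 359455/133 = 2702.67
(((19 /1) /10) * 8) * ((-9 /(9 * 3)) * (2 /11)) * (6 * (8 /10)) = -1216/275 = -4.42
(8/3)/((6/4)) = 16/9 = 1.78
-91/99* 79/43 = -7189/4257 = -1.69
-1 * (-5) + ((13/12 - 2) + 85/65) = 841/156 = 5.39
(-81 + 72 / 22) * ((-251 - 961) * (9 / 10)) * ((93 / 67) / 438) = 14455827/53801 = 268.69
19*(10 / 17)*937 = 10472.35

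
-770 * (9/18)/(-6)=385/6 = 64.17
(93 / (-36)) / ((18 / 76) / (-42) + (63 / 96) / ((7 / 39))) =-32984/46611 = -0.71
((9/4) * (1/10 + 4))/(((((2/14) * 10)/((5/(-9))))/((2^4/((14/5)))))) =-41/2 = -20.50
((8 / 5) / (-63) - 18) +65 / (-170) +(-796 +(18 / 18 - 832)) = -17622317/10710 = -1645.41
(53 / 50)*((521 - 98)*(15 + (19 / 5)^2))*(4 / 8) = 4125096/625 = 6600.15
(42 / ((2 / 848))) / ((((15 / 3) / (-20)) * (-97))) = 71232/97 = 734.35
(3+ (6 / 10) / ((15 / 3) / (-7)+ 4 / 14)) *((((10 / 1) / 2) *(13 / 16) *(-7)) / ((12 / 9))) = -273/8 = -34.12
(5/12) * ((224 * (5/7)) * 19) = 3800/3 = 1266.67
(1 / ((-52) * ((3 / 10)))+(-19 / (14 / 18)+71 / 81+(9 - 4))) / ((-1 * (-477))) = -274439/7031934 = -0.04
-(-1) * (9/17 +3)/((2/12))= 360/17 = 21.18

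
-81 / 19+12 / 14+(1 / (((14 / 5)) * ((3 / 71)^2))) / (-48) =-870287/114912 = -7.57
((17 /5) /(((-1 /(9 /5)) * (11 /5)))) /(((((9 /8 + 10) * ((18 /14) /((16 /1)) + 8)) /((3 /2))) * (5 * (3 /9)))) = -616896/22149875 = -0.03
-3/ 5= -0.60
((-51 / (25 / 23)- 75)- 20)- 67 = -5223/25 = -208.92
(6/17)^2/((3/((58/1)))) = 696/289 = 2.41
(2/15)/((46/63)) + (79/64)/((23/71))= 29389/7360 = 3.99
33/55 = 3/5 = 0.60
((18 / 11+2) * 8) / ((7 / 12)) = 3840/77 = 49.87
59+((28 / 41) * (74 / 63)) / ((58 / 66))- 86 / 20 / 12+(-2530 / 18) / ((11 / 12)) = -13380367/142680 = -93.78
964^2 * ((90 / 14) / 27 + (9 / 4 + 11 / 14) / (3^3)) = 61565860/189 = 325745.29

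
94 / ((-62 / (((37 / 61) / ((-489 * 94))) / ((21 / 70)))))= 185/2774097 = 0.00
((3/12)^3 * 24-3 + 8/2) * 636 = 1749/2 = 874.50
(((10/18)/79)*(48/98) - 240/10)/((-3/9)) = 278672/3871 = 71.99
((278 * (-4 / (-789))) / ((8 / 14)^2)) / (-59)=-6811/93102 = -0.07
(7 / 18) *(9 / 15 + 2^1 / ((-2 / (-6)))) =77/30 = 2.57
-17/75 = -0.23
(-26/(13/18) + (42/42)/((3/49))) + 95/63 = -1144/63 = -18.16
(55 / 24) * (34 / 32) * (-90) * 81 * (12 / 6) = -1136025/32 = -35500.78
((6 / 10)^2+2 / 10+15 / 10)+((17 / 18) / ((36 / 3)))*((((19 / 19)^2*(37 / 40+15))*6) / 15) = 2213/864 = 2.56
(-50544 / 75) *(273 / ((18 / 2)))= -511056/25 = -20442.24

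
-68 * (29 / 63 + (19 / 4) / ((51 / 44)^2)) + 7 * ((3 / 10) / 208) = -201760823/742560 = -271.71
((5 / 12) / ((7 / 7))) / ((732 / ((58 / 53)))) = 145/232776 = 0.00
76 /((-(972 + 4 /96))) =-1824/23329 = -0.08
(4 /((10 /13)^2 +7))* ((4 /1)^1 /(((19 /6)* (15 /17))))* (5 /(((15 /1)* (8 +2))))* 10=91936/365655 = 0.25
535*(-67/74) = -484.39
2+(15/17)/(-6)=63/34 = 1.85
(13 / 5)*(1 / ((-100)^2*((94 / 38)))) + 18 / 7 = 2.57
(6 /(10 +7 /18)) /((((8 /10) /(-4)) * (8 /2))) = -135/187 = -0.72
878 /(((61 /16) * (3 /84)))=393344/61 = 6448.26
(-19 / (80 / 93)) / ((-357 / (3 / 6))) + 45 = 857389/19040 = 45.03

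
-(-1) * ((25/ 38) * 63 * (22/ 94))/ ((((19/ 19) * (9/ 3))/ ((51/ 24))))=98175/14288 = 6.87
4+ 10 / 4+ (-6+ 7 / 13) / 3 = 365/78 = 4.68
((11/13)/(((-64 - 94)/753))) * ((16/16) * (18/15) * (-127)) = 3155823/5135 = 614.57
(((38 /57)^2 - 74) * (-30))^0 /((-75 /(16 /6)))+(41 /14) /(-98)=-20201/308700 = -0.07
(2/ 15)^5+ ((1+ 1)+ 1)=3.00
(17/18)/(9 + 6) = 17/270 = 0.06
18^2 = 324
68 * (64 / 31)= 4352/31 = 140.39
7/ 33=0.21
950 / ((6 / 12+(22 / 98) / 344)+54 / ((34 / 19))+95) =272224400/36013031 = 7.56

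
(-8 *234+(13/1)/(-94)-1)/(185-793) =3.08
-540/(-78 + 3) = 36/5 = 7.20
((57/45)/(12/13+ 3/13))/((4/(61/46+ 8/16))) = 1729/3450 = 0.50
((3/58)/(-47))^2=9/7431076 = 0.00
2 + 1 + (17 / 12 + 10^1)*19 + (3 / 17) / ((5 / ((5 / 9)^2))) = 403787/1836 = 219.93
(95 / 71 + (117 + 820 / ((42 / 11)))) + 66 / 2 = 545855/1491 = 366.10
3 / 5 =0.60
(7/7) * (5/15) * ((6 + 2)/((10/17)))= 68/15 = 4.53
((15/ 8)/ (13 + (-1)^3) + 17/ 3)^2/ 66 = 312481/608256 = 0.51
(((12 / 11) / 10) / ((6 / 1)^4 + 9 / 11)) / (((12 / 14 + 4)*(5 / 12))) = 28/673625 = 0.00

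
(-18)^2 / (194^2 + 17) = 108/12551 = 0.01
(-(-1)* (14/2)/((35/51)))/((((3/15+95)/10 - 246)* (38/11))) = -2805/224656 = -0.01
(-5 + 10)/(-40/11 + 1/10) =-550/389 = -1.41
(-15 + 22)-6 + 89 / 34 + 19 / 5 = 1261/170 = 7.42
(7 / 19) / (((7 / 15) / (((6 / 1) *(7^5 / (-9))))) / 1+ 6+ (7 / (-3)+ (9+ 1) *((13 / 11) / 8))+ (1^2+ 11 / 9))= 33277860/665349353 = 0.05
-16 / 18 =-8/9 = -0.89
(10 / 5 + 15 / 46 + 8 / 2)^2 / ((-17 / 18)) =-762129/17986 = -42.37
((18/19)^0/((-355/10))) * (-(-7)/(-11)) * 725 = 10150/781 = 13.00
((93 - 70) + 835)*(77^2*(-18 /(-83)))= 91567476/83 = 1103222.60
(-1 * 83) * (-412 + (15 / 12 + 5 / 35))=954251/28 = 34080.39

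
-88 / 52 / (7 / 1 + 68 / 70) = -770/3627 = -0.21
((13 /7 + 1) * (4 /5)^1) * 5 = 11.43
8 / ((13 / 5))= 40/13 = 3.08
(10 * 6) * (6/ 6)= 60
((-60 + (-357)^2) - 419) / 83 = 126970/83 = 1529.76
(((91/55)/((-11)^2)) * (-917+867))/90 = -91/11979 = -0.01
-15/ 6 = -5/2 = -2.50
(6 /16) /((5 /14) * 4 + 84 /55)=1155/9104 = 0.13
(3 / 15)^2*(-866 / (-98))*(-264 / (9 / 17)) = -647768/3675 = -176.26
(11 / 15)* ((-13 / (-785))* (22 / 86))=1573/506325 = 0.00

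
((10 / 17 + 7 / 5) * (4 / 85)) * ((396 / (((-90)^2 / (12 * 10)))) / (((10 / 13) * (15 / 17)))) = 386672/478125 = 0.81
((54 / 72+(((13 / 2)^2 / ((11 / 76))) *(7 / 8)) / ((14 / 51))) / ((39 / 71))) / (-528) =-3878801/1208064 = -3.21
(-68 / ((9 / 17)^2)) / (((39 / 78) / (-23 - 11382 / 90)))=88119568/1215 = 72526.39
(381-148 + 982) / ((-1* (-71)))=1215/71 = 17.11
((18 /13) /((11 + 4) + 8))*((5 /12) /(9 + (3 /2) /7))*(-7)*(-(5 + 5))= 2450/12857 = 0.19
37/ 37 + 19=20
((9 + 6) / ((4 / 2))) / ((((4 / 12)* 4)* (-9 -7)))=-45/128 = -0.35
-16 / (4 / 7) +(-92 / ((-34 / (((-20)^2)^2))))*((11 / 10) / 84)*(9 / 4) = 1514668/119 = 12728.30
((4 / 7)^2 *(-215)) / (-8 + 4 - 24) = 860/343 = 2.51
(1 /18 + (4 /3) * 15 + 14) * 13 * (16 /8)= 7969/9 = 885.44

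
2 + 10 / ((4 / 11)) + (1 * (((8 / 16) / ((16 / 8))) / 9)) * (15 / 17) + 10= 8063/204 = 39.52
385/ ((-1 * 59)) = -6.53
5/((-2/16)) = -40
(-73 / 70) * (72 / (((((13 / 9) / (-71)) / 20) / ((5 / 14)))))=16792920/637 = 26362.51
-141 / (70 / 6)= -12.09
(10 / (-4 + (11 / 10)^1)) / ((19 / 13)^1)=-1300/551 = -2.36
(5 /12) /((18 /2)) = 5/108 = 0.05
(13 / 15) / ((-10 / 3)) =-13/50 = -0.26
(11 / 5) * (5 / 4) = 11/4 = 2.75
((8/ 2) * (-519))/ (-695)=2076/695 = 2.99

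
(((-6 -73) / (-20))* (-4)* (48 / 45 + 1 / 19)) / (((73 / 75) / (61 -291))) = 5796230/1387 = 4178.97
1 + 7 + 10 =18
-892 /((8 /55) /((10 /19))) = -61325/19 = -3227.63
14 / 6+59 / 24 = 115/24 = 4.79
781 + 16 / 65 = 50781/65 = 781.25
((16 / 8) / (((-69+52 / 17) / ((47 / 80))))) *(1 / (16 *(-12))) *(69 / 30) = 18377/86092800 = 0.00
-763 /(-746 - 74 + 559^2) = -109/44523 = 0.00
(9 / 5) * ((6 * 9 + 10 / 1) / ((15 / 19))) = 3648/25 = 145.92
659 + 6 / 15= 3297/5 = 659.40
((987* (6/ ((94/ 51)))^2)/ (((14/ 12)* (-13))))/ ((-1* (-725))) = -421362/442975 = -0.95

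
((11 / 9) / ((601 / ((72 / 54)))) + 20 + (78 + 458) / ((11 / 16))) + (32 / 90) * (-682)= 497248184/892485 = 557.15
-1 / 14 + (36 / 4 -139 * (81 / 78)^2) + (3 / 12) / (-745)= -248483049/1762670 = -140.97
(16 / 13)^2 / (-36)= -64/1521 = -0.04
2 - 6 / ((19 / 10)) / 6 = 28/19 = 1.47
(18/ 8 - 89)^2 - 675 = 109609/16 = 6850.56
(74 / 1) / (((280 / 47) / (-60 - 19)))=-137381/140 = -981.29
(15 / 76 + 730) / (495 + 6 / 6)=55495/37696 = 1.47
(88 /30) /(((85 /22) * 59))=968/75225 = 0.01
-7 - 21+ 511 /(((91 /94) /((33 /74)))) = 99755/481 = 207.39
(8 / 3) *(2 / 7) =0.76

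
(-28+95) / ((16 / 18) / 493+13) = 297279/57689 = 5.15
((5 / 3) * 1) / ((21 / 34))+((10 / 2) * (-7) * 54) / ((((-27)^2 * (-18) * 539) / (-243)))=1825/693 = 2.63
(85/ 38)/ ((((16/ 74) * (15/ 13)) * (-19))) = -8177/17328 = -0.47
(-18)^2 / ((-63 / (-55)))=282.86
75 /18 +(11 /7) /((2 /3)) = 137/21 = 6.52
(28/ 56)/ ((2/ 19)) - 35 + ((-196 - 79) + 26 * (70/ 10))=-493/4 = -123.25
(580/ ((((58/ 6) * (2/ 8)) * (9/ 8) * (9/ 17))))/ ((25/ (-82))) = -178432/135 = -1321.72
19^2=361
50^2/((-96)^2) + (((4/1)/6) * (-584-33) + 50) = -831887/2304 = -361.06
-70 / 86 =-35/43 = -0.81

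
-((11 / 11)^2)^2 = -1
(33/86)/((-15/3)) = -33/430 = -0.08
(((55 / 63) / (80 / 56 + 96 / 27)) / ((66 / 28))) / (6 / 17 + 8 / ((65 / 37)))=38675/2553762 = 0.02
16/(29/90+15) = 1440/1379 = 1.04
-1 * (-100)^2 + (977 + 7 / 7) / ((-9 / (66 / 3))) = -37172/3 = -12390.67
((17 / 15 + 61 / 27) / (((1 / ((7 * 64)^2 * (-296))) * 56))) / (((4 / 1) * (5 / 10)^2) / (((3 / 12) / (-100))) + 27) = 9649.01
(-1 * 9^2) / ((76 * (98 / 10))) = -405/3724 = -0.11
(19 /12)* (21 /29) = 133/116 = 1.15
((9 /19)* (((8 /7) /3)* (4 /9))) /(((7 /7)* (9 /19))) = 32/189 = 0.17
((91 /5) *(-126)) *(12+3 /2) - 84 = -155211/5 = -31042.20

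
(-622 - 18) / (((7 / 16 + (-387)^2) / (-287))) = 2938880/2396311 = 1.23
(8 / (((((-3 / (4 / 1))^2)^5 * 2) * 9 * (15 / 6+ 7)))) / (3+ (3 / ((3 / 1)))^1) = 2097152/10097379 = 0.21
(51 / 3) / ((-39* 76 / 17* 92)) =-289/272688 = 0.00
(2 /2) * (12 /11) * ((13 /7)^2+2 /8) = 2175/539 = 4.04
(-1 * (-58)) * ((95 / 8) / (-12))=-2755/48 = -57.40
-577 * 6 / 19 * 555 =-1921410/19 = -101126.84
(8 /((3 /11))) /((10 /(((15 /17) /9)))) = 0.29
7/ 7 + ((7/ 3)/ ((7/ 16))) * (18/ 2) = 49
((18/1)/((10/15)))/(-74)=-27/74 = -0.36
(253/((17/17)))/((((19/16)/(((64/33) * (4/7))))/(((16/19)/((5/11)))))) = 16580608/37905 = 437.43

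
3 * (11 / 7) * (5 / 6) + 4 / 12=179/42 = 4.26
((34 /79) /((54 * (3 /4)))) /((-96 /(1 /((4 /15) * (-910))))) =17/37267776 = 0.00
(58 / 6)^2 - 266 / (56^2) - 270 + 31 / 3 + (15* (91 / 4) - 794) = -1248019/2016 = -619.06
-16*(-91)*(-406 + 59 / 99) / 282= -29218280/13959 = -2093.15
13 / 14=0.93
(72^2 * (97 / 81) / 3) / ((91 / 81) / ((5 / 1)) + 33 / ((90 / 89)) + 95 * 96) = 335232/1482763 = 0.23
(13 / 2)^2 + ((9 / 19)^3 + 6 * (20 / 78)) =43.89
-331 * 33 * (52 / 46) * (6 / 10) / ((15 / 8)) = -2271984/575 = -3951.28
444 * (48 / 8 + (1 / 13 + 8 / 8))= 40848/13 = 3142.15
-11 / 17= -0.65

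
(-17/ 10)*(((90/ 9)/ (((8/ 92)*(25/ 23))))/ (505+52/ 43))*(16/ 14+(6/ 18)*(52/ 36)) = -118716593/205698150 = -0.58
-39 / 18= -13/6 = -2.17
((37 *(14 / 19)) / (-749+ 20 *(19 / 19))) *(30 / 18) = -0.06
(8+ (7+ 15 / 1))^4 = 810000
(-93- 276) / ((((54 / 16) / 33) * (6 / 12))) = -7216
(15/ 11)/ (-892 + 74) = -15/8998 = 0.00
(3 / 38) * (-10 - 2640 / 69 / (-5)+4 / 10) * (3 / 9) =-112/2185 = -0.05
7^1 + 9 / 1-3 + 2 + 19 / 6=109/6 = 18.17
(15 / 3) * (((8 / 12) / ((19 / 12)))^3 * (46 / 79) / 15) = 23552/1625583 = 0.01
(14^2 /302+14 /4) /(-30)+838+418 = 11378107/9060 = 1255.86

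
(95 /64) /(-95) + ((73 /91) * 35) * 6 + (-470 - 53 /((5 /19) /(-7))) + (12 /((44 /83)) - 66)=48729013/45760 = 1064.88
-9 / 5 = -1.80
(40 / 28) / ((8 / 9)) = 45/28 = 1.61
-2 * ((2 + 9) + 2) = -26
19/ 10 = 1.90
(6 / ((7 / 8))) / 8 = 6/7 = 0.86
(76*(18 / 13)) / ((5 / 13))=1368/5 = 273.60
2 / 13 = 0.15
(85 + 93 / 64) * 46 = 127259/32 = 3976.84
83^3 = 571787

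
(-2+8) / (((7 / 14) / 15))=180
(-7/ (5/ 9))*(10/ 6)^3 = -175/3 = -58.33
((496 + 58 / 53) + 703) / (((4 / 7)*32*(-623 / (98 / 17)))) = -3116645/5132096 = -0.61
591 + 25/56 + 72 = 37153/56 = 663.45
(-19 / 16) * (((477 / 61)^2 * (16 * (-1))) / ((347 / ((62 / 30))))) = 44671527/6455935 = 6.92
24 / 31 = 0.77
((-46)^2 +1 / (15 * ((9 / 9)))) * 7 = 222187/15 = 14812.47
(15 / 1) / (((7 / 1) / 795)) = 11925/7 = 1703.57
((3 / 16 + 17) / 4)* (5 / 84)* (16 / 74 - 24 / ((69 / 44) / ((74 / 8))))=-246125/6808 = -36.15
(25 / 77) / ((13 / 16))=400/1001 = 0.40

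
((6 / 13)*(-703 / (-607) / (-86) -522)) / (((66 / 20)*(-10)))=27250147/3732443 = 7.30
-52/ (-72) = 13/18 = 0.72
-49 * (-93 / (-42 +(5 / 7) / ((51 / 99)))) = -180761/1611 = -112.20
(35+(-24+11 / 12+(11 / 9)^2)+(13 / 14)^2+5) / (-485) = -0.04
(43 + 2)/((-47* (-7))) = 45/329 = 0.14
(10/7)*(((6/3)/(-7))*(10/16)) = -25/98 = -0.26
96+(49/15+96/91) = 136939/1365 = 100.32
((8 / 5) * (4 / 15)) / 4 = 8/75 = 0.11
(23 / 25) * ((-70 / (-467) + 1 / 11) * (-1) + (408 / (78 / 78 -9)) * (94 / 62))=-284089928/3981175 = -71.36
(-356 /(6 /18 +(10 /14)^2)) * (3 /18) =-4361/62 = -70.34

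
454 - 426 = 28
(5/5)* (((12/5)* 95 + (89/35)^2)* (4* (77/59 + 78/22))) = 328789712/72275 = 4549.15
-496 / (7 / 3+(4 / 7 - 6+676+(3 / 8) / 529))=-44080512/59802455 = -0.74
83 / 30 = 2.77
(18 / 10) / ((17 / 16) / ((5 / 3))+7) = 144/611 = 0.24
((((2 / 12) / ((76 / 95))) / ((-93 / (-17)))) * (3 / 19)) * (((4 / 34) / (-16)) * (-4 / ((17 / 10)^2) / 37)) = 125/75578124 = 0.00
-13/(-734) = 13/734 = 0.02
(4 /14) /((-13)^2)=2/1183 = 0.00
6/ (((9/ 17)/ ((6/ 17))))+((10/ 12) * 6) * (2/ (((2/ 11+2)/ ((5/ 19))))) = 1187/228 = 5.21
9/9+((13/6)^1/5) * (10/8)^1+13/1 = 349/24 = 14.54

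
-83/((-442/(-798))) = -149.85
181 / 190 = 0.95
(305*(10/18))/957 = 1525/8613 = 0.18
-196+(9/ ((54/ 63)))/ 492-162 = -357.98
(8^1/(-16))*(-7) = 7/2 = 3.50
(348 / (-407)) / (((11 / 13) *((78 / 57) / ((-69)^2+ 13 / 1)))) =-1434804/407 = -3525.32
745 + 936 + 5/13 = 1681.38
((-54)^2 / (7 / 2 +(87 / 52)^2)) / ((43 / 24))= 189236736/732419 = 258.37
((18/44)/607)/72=1/106832 = 0.00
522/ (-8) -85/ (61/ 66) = -38361/244 = -157.22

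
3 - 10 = -7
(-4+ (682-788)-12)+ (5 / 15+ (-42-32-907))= -3308/3 = -1102.67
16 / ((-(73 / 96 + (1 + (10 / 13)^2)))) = -259584/38161 = -6.80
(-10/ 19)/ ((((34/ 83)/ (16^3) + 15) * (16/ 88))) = -9349120/48445763 = -0.19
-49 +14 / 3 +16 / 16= -130/3 = -43.33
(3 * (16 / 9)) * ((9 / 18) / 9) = 8/27 = 0.30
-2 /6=-1/3 = -0.33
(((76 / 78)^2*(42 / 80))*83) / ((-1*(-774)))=209741/3924180 = 0.05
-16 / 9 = -1.78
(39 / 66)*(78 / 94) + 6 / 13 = 12795/13442 = 0.95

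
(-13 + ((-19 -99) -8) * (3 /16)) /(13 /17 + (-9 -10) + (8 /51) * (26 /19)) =283917/139696 = 2.03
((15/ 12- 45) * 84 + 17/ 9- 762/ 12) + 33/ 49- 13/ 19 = -62618309/16758 = -3736.62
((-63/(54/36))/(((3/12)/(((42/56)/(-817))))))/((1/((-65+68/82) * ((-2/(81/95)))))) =23.21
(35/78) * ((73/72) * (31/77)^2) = 0.07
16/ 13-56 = -712/13 = -54.77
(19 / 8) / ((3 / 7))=5.54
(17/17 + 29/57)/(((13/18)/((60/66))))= 5160/2717 = 1.90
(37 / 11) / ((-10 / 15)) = -111/22 = -5.05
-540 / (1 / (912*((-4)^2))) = -7879680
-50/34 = -1.47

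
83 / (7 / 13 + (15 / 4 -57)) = -4316/2741 = -1.57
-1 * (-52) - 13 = 39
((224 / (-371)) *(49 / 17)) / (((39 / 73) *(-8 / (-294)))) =-1402184/11713 = -119.71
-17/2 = -8.50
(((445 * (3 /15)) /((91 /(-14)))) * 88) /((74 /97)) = -759704/481 = -1579.43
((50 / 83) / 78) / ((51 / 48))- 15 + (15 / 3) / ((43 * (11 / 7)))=-388315540/26028717 = -14.92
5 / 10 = 1/2 = 0.50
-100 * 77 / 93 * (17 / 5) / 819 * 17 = -63580/10881 = -5.84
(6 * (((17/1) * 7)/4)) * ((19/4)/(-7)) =-969/8 = -121.12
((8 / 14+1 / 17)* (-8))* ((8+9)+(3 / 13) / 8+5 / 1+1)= -179625/1547 = -116.11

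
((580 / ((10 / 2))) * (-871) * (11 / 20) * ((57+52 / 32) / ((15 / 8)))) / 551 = -4493489/1425 = -3153.33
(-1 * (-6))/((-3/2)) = -4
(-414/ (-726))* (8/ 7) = 552/847 = 0.65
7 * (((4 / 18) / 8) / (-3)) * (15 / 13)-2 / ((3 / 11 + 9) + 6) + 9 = 14405/1638 = 8.79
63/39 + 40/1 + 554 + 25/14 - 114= 87979/182 = 483.40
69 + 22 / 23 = 1609/23 = 69.96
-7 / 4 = -1.75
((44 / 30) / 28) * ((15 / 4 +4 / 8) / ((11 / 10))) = 17/84 = 0.20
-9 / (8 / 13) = -117/8 = -14.62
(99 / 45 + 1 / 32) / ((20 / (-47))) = -16779/3200 = -5.24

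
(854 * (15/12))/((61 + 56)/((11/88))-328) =1.76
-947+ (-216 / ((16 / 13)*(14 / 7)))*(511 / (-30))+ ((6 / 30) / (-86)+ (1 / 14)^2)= 46158283/84280 = 547.68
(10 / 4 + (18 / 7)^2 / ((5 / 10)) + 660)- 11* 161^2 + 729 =-27805175/98 = -283726.28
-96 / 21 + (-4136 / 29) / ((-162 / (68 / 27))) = -1045168/443961 = -2.35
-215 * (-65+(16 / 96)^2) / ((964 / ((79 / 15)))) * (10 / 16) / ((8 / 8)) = 39727915/832896 = 47.70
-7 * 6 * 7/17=-294/17 = -17.29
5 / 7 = 0.71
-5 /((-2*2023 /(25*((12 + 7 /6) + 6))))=14375/24276 = 0.59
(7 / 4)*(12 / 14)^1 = 3/2 = 1.50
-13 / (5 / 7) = -91/5 = -18.20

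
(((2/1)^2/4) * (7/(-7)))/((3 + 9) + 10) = -1/22 = -0.05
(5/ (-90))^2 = 1/324 = 0.00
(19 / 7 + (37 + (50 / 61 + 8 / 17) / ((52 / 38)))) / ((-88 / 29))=-111264155/8304296 = -13.40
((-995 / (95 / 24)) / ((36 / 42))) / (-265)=5572/5035 = 1.11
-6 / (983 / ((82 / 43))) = -492/42269 = -0.01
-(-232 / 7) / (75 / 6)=464/175 = 2.65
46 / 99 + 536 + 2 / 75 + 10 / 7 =537.92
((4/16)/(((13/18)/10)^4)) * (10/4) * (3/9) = 218700000/28561 = 7657.29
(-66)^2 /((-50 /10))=-4356/5 = -871.20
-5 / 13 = -0.38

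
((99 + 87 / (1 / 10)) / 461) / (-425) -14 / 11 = -161977/126775 = -1.28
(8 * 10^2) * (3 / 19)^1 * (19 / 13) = 184.62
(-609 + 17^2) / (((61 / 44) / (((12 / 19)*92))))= -15544320/1159 = -13411.84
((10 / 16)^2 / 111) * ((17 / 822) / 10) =85/11678976 = 0.00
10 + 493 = 503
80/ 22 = 40/11 = 3.64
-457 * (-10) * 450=2056500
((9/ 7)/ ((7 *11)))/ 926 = 9/499114 = 0.00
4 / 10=2/5 = 0.40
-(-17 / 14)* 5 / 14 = 0.43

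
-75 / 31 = -2.42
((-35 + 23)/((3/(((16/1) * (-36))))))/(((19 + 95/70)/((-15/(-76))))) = 8064/361 = 22.34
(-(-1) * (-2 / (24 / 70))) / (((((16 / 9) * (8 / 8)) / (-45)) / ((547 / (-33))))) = -861525/352 = -2447.51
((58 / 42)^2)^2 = 707281/194481 = 3.64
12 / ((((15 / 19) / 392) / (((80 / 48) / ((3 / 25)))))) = 82755.56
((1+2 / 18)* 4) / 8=5/9 = 0.56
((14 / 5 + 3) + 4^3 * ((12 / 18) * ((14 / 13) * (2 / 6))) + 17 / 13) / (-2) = -6559/585 = -11.21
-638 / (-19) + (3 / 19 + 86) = 2275/19 = 119.74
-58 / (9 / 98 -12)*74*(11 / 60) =66.08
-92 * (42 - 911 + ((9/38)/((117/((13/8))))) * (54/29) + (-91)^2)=-751458829/1102 = -681904.56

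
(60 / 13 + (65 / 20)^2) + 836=177045/208 = 851.18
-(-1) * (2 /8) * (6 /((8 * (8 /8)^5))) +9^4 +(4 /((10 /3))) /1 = 524991/80 = 6562.39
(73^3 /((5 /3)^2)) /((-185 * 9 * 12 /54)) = -3501153/9250 = -378.50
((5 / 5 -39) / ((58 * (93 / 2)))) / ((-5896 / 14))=133/3975378 = 0.00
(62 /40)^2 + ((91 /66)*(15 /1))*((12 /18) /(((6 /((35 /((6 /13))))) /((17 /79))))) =374490443/9385200 = 39.90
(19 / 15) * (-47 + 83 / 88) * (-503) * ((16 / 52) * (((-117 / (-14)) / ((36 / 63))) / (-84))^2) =273.70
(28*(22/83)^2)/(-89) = -13552/613121 = -0.02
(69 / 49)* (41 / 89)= 2829/4361 = 0.65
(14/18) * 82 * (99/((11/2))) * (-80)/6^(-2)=-3306240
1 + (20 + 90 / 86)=948/43 = 22.05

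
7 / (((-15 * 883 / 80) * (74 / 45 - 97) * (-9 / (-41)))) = 3280/1623837 = 0.00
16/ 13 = 1.23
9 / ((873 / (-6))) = -6/97 = -0.06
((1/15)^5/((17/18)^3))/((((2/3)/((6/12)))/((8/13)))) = 144/199590625 = 0.00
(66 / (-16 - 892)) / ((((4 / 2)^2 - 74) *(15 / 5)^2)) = 11/95340 = 0.00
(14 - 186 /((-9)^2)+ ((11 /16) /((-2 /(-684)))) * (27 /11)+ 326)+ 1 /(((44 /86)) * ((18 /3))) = 2174407/2376 = 915.15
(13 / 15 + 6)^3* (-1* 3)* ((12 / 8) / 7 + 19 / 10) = -80861798/39375 = -2053.63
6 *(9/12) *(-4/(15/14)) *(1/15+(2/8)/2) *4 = -322/25 = -12.88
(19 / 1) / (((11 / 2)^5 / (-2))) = -1216/161051 = -0.01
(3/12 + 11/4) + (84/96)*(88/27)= 5.85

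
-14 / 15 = -0.93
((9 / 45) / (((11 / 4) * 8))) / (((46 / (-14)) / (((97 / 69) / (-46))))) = 679/8030220 = 0.00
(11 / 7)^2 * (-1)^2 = 121/49 = 2.47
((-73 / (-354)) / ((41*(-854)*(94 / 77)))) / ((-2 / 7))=5621/332893104 = 0.00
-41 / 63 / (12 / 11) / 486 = -451/367416 = 0.00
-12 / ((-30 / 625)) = 250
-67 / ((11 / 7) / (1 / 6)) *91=-42679/66 = -646.65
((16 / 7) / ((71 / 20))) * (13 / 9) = 0.93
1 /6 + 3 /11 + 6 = 425/66 = 6.44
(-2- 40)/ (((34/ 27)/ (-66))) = 37422/17 = 2201.29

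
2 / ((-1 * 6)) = -1/3 = -0.33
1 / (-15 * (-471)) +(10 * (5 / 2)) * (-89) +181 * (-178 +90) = -128250944/7065 = -18153.00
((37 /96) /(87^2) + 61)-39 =15985765/726624 = 22.00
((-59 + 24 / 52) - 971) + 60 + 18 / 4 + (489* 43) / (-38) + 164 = -1354.38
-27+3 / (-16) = -435/16 = -27.19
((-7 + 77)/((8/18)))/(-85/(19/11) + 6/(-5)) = -29925/9578 = -3.12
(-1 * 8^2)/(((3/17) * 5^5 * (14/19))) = -10336/65625 = -0.16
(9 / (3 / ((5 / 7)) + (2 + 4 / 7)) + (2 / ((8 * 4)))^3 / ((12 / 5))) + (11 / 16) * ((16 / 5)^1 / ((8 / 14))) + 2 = 139384759/19415040 = 7.18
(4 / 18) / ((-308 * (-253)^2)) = -1/88716474 = 0.00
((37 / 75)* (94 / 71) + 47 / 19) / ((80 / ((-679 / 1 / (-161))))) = 30686629/186162000 = 0.16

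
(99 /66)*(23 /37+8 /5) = 1233/370 = 3.33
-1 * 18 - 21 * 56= -1194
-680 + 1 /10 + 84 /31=-209929/310 = -677.19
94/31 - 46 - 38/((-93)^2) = -371666/8649 = -42.97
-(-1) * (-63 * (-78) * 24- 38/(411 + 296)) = 83380714/707 = 117935.95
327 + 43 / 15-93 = 3553/15 = 236.87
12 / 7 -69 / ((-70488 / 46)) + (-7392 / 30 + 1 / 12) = -25139273/102795 = -244.56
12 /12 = 1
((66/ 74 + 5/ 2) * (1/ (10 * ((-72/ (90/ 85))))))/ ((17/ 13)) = -3263/855440 = 0.00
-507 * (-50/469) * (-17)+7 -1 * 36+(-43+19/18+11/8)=-33377621/33768 = -988.44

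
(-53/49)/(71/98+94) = -0.01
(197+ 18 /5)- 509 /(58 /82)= -75258/145 = -519.02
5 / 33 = 0.15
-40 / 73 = -0.55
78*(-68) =-5304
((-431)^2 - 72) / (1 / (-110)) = -20425790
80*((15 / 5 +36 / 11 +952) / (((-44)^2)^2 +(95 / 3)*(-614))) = 1264920/61522769 = 0.02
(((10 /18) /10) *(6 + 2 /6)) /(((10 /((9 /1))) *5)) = 19/300 = 0.06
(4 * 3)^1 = 12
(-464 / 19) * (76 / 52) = -464/13 = -35.69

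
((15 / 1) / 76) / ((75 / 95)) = 1/4 = 0.25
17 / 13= 1.31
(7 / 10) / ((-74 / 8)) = -14/185 = -0.08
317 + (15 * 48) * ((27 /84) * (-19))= -28561/7 = -4080.14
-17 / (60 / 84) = -119/5 = -23.80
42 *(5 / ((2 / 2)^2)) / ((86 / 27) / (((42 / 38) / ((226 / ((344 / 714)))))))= 5670/36499 = 0.16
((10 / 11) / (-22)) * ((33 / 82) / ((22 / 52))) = -195/4961 = -0.04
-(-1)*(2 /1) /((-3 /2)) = -4/3 = -1.33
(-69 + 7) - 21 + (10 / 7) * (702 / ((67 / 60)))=382273/469 = 815.08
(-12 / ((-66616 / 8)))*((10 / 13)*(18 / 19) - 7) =-18588/2056769 = -0.01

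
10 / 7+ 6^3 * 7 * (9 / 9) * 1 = 10594/7 = 1513.43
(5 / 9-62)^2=305809/81 = 3775.42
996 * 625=622500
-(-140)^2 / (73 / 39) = -10471.23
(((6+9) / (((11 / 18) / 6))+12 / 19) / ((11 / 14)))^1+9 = 197.24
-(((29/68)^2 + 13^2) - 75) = -435497/4624 = -94.18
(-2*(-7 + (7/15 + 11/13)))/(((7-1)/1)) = 1109/585 = 1.90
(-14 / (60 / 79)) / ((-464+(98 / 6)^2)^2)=-14931/31506250 = 0.00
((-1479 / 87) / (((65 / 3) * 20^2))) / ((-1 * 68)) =3/104000 = 0.00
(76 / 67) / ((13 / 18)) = 1368/871 = 1.57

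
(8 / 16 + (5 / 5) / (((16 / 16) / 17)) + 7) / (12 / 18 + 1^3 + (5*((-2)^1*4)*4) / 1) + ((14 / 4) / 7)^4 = -701/7600 = -0.09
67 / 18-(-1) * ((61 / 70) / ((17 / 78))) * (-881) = -37686317/10710 = -3518.80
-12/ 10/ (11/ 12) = -72/55 = -1.31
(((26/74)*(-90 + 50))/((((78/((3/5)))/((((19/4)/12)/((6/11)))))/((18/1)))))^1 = -209/148 = -1.41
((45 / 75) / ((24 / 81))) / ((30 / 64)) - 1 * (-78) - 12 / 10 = 2028/25 = 81.12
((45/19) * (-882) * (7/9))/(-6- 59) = 6174/247 = 25.00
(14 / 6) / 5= 7/15 = 0.47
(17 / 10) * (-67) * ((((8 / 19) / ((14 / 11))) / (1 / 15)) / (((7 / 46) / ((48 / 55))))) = -15089472/4655 = -3241.56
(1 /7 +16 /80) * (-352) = -4224/35 = -120.69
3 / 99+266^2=2334949/33 = 70756.03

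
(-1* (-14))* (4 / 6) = 28/3 = 9.33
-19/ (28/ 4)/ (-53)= 19/371 = 0.05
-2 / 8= -1/4 = -0.25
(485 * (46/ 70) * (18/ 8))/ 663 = 6693/6188 = 1.08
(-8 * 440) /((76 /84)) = -73920/19 = -3890.53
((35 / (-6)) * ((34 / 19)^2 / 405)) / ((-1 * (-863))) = -4046/75704949 = 0.00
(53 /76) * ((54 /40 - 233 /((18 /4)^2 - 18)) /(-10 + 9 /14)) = 7.62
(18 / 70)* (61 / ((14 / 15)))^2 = 1507005/1372 = 1098.40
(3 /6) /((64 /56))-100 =-1593/16 = -99.56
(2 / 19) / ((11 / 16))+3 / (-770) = 2183/14630 = 0.15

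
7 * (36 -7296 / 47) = -39228/47 = -834.64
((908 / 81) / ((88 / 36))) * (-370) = -167980/99 = -1696.77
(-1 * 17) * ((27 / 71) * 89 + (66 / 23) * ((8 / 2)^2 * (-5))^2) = -510776373/1633 = -312784.06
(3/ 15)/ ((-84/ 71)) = -71/420 = -0.17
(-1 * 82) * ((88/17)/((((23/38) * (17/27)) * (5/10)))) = -14807232/6647 = -2227.66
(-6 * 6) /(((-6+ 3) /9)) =108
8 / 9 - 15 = -127/9 = -14.11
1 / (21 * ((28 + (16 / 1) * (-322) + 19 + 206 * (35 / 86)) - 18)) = -43/4550364 = 0.00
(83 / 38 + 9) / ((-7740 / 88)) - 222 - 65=-2111246/7353 = -287.13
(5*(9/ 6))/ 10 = 3/4 = 0.75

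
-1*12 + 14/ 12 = -65/6 = -10.83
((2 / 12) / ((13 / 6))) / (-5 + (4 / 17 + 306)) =17/66573 = 0.00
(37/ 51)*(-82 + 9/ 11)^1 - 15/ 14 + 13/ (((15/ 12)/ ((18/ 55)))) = -11106421/196350 = -56.56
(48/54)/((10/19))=76/45 = 1.69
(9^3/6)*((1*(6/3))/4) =243/4 = 60.75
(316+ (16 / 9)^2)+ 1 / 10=258601/810 = 319.26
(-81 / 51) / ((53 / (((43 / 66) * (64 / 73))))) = -12384/723503 = -0.02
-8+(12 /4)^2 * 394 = 3538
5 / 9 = 0.56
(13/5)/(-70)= -13/350 = -0.04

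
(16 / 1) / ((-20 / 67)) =-268/5 = -53.60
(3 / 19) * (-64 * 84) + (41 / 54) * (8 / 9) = -3915988/4617 = -848.17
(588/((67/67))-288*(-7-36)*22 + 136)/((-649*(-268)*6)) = 68293/260898 = 0.26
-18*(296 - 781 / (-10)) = -33669/5 = -6733.80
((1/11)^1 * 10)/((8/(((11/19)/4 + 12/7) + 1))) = 7605/23408 = 0.32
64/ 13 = 4.92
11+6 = 17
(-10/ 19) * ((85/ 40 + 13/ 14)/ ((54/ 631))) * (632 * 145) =-36140525/21 = -1720977.38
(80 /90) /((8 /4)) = 4/9 = 0.44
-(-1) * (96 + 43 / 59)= 5707/59 = 96.73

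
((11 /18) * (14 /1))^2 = 5929/81 = 73.20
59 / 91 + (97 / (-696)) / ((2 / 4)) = 11705/31668 = 0.37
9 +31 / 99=922/99 = 9.31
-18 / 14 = -9/7 = -1.29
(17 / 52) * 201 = 3417/52 = 65.71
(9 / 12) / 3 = 1/4 = 0.25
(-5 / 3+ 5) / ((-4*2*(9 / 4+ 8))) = -5/123 = -0.04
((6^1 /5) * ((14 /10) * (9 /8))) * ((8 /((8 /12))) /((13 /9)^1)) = 5103/325 = 15.70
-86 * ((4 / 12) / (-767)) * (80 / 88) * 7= 6020/25311 = 0.24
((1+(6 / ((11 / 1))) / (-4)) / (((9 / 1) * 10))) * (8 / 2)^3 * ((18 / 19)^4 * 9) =1679616/377245 = 4.45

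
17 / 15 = 1.13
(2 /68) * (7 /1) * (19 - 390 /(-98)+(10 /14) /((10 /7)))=4.83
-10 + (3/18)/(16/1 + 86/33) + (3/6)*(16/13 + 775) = 6036377/15964 = 378.12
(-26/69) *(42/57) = -364/1311 = -0.28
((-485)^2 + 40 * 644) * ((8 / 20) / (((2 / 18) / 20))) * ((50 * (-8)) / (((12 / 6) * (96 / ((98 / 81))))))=-426275500/9 = -47363944.44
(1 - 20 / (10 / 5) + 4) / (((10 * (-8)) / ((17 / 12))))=17/192 = 0.09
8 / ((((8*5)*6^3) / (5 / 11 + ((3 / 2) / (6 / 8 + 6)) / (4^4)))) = 5771/13685760 = 0.00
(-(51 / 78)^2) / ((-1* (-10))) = -289/6760 = -0.04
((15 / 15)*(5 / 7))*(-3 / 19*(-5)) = 0.56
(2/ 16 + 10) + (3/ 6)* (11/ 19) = 1583/152 = 10.41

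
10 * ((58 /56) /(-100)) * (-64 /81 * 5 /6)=0.07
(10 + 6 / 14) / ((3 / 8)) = 584/21 = 27.81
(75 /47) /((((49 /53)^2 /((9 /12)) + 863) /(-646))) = -81657630/68451787 = -1.19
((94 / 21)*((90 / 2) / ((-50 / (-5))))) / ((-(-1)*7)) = 2.88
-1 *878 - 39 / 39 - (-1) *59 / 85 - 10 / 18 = -672329/765 = -878.86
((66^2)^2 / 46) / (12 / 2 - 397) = -9487368/8993 = -1054.97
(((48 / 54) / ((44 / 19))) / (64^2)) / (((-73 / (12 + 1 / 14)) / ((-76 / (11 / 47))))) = 2867423/569834496 = 0.01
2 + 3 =5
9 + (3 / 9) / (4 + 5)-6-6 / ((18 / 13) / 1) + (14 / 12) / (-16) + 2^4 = 12641/864 = 14.63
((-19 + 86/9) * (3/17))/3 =-5/9 = -0.56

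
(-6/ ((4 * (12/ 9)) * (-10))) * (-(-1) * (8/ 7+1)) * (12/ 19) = 81/532 = 0.15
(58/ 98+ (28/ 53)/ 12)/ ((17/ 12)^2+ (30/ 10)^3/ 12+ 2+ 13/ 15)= 1188960/13320013 = 0.09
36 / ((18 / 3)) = 6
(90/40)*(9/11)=81/44 = 1.84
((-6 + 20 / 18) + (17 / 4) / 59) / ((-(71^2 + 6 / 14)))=71617/74955960 = 0.00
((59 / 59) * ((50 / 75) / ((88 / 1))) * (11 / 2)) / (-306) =-1/7344 = 0.00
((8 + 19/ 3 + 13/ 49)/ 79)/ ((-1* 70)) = -1073/406455 = 0.00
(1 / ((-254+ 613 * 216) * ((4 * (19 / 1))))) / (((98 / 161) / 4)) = 23/35152964 = 0.00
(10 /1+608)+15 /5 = 621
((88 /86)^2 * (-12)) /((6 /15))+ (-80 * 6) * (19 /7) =-17269440/12943 = -1334.27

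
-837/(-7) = 837/7 = 119.57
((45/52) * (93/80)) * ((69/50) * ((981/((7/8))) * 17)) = 963146781/36400 = 26460.08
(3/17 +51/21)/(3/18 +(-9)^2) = 1860/57953 = 0.03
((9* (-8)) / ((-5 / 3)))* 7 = 1512/5 = 302.40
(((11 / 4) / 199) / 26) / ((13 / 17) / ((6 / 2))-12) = -561/12396904 = 0.00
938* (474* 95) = 42238140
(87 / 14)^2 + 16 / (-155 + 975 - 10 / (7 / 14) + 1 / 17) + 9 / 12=3749951/95207 = 39.39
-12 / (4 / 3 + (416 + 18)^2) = -9/141268 = 0.00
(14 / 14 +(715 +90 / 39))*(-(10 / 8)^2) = -116725/104 = -1122.36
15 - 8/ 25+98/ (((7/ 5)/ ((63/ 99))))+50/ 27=453499/7425 = 61.08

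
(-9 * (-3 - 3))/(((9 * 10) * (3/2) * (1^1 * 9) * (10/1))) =1/225 = 0.00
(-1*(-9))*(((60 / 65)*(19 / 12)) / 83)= 0.16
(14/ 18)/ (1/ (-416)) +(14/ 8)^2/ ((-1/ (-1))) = -46151/144 = -320.49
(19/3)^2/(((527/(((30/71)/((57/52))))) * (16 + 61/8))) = 79040/63646317 = 0.00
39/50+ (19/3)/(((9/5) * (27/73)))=375181/36450 = 10.29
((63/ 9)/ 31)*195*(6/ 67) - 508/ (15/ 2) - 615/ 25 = -88.39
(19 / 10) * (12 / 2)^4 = 2462.40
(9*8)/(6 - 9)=-24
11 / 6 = 1.83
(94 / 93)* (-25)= -2350/93 = -25.27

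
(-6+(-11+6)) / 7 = -11/7 = -1.57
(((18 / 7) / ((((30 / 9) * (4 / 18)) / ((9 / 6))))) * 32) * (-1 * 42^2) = -1469664/5 = -293932.80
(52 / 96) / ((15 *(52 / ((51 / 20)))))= 17/9600 = 0.00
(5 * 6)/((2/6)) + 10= 100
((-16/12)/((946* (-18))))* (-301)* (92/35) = -92/1485 = -0.06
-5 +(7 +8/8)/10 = -21/5 = -4.20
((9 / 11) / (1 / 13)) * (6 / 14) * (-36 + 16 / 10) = -60372/385 = -156.81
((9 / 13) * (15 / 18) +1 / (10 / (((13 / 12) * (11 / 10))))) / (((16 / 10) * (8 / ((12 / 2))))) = 10859/33280 = 0.33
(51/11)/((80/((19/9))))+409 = 1080083/2640 = 409.12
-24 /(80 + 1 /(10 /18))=-120/409 = -0.29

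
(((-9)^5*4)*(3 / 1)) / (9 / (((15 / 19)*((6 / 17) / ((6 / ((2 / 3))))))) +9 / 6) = -1180980/487 = -2425.01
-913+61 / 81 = -912.25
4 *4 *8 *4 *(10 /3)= 5120/3 = 1706.67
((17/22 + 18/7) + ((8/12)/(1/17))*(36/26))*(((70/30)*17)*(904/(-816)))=-4306543/5148 = -836.55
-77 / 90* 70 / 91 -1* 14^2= -23009/117 = -196.66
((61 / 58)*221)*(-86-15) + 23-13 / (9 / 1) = -12242977/522 = -23453.98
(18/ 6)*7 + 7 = 28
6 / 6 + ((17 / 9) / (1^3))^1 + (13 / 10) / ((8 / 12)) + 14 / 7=1231/180 = 6.84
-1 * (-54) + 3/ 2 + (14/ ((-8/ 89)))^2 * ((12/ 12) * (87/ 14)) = 150802.03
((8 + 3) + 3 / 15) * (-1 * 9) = -504/5 = -100.80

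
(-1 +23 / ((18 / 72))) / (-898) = -91/898 = -0.10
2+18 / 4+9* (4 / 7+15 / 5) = 541/14 = 38.64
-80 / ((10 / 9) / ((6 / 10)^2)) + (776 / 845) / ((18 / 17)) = -952628/38025 = -25.05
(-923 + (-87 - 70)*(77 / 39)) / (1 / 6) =-96172/13 = -7397.85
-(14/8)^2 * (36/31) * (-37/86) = 16317/10664 = 1.53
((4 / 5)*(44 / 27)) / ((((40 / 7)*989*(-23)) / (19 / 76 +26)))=-539/2047230 = 0.00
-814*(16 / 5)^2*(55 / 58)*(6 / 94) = -3438336/6815 = -504.52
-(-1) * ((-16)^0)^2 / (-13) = -1/13 = -0.08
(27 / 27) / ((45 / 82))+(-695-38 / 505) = -630167/909 = -693.25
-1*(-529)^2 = -279841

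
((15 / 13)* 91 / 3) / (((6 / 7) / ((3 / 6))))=245/12 = 20.42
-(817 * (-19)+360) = 15163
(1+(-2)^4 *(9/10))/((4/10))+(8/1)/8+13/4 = 171/4 = 42.75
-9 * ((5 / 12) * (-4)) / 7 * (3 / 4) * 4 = 45/7 = 6.43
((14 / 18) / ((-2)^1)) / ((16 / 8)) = -7/36 = -0.19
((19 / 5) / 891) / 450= 19/2004750 = 0.00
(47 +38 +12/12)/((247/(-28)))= -2408/247 = -9.75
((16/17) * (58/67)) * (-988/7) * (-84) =11002368/1139 = 9659.67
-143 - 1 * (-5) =-138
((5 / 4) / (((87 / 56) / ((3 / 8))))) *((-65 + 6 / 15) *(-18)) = 20349/58 = 350.84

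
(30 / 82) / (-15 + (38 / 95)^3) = -0.02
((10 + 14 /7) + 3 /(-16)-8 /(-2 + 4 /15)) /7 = 3417/1456 = 2.35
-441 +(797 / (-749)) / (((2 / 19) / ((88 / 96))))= -8093989/17976 = -450.27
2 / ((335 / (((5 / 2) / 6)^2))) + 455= 2194925/4824 = 455.00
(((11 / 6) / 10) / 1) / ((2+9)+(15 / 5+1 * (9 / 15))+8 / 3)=11/1036 = 0.01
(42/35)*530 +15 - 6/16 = 5205/8 = 650.62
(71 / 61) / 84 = 71/5124 = 0.01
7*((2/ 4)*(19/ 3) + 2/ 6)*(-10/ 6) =-245/6 = -40.83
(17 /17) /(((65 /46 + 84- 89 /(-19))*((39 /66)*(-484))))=-437/11260535 = 0.00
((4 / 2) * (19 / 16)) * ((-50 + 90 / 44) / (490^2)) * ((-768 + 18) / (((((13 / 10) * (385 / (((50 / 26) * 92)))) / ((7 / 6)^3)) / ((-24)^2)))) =115258750/1002001 = 115.03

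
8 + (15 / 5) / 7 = 59/7 = 8.43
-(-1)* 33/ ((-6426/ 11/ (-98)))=847/153 = 5.54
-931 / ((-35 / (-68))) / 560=-323/100 = -3.23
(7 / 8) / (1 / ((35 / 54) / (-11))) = -245/4752 = -0.05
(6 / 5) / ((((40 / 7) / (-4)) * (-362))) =21/9050 = 0.00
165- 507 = -342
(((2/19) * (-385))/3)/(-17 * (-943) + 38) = -770/915933 = 0.00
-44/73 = -0.60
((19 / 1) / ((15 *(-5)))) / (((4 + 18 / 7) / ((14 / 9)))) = -931/15525 = -0.06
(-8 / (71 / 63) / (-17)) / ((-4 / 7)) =-882/1207 = -0.73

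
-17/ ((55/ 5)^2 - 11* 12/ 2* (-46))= -17/3157 = -0.01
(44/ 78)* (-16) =-352/39 = -9.03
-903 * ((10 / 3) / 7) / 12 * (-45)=3225/2 = 1612.50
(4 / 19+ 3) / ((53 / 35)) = 2135/1007 = 2.12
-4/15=-0.27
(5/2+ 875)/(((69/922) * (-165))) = -17979/253 = -71.06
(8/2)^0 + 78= 79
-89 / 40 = -2.22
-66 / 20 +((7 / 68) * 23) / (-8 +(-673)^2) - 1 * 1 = -94595671/21999020 = -4.30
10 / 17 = 0.59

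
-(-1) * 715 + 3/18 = 715.17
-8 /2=-4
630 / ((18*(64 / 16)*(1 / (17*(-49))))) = -29155/4 = -7288.75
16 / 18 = 8/9 = 0.89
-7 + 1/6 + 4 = -17/6 = -2.83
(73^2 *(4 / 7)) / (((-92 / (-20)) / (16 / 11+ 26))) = 32187160/1771 = 18174.57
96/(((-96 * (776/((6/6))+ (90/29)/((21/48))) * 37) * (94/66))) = -6699/276445352 = 0.00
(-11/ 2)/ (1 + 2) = -11/6 = -1.83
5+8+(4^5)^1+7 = 1044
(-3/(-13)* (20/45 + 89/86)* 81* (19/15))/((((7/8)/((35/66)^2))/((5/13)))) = 3807125/879307 = 4.33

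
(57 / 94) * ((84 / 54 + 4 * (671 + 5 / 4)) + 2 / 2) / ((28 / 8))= 460256/987 = 466.32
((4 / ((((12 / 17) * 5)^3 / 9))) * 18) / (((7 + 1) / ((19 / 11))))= 280041/88000 = 3.18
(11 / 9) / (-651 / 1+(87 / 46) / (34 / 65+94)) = -1036288/551947707 = 0.00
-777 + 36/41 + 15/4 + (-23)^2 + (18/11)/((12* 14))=-1536589/6314 = -243.36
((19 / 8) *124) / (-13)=-22.65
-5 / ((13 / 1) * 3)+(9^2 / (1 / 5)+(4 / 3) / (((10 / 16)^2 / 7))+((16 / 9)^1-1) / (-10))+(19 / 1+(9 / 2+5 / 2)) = 2659921/5850 = 454.69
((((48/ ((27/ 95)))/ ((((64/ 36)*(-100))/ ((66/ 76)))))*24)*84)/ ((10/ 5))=-4158/5 = -831.60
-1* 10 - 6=-16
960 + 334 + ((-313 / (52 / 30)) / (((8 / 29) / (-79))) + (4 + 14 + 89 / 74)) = 408087473/7696 = 53025.92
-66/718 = -0.09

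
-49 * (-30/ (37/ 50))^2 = -110250000/1369 = -80533.24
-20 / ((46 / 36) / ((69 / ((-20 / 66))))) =3564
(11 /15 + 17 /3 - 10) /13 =-18/65 = -0.28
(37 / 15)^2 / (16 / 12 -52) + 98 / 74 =1.20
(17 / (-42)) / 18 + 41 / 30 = 5081/3780 = 1.34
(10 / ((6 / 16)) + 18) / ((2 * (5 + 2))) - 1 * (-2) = 109/21 = 5.19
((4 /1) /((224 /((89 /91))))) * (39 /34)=267/13328 = 0.02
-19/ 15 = -1.27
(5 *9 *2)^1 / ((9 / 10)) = 100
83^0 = 1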